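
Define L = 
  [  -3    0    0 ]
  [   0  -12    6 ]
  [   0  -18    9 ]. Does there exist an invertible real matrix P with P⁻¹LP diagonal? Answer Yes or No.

Characteristic polynomial: p(s) = s^3 + 6s^2 + 9s = s(s + 3)^2.
s = -3 has algebraic multiplicity 2; rank(L + 3I) = 1, so geometric multiplicity = 2.
Every eigenvalue has geometric = algebraic multiplicity, so L is diagonalizable.

Yes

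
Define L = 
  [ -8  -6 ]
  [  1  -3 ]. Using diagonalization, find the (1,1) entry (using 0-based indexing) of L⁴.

Characteristic polynomial: r^2 + 11r + 30 = (r + 5)(r + 6), so the eigenvalues are -6, -5.
r=-5: eigenvector (-2, 1).
r=-6: eigenvector (3, -1).
P = [[-2, 3], [1, -1]], D = diag(-5, -6), P⁻¹ = [[1, 3], [1, 2]].
L⁴ = P·diag(625, 1296)·P⁻¹ = [[2638, 4026], [-671, -717]].
The requested entry is -717.

-717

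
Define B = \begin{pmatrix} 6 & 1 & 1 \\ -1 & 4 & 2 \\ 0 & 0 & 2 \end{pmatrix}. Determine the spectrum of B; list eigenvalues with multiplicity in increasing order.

2, 5, 5

Characteristic polynomial: p(s) = s^3 - 12s^2 + 45s - 50 = (s - 5)^2(s - 2).
Roots (with multiplicity): 2, 5, 5.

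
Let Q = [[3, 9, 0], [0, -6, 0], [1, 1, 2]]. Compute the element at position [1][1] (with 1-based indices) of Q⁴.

81

Characteristic polynomial: s^3 + s^2 - 24s + 36 = (s - 3)(s - 2)(s + 6), so the eigenvalues are -6, 2, 3.
s=3: eigenvector (1, 0, 1).
s=-6: eigenvector (-1, 1, 0).
s=2: eigenvector (0, 0, 1).
P = [[1, -1, 0], [0, 1, 0], [1, 0, 1]], D = diag(3, -6, 2), P⁻¹ = [[1, 1, 0], [0, 1, 0], [-1, -1, 1]].
Q⁴ = P·diag(81, 1296, 16)·P⁻¹ = [[81, -1215, 0], [0, 1296, 0], [65, 65, 16]].
The requested entry is 81.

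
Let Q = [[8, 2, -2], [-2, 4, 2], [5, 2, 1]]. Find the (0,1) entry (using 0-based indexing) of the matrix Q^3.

152

Characteristic polynomial: s^3 - 13s^2 + 54s - 72 = (s - 6)(s - 4)(s - 3), so the eigenvalues are 3, 4, 6.
s=6: eigenvector (1, 0, 1).
s=3: eigenvector (2, -2, 3).
s=4: eigenvector (-1, 1, -1).
P = [[1, 2, -1], [0, -2, 1], [1, 3, -1]], D = diag(6, 3, 4), P⁻¹ = [[1, 1, 0], [-1, 0, 1], [-2, 1, 2]].
Q³ = P·diag(216, 27, 64)·P⁻¹ = [[290, 152, -74], [-74, 64, 74], [263, 152, -47]].
The requested entry is 152.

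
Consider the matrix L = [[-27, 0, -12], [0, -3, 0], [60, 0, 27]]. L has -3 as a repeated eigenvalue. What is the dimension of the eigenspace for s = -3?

L + 3I = [[-24, 0, -12], [0, 0, 0], [60, 0, 30]].
This matrix has rank 1, so its null space has dimension 3 − 1 = 2.

2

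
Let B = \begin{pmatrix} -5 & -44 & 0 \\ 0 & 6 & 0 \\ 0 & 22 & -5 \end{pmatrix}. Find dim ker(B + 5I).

B + 5I = [[0, -44, 0], [0, 11, 0], [0, 22, 0]].
This matrix has rank 1, so its null space has dimension 3 − 1 = 2.

2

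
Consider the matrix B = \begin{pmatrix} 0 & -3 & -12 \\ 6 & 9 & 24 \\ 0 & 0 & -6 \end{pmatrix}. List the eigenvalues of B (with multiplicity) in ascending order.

Characteristic polynomial: p(t) = t^3 - 3t^2 - 36t + 108 = (t - 6)(t - 3)(t + 6).
Roots (with multiplicity): -6, 3, 6.

-6, 3, 6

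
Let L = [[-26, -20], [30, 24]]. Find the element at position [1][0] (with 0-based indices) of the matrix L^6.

-127680

Characteristic polynomial: r^2 + 2r - 24 = (r - 4)(r + 6), so the eigenvalues are -6, 4.
r=4: eigenvector (-2, 3).
r=-6: eigenvector (-1, 1).
P = [[-2, -1], [3, 1]], D = diag(4, -6), P⁻¹ = [[1, 1], [-3, -2]].
L⁶ = P·diag(4096, 46656)·P⁻¹ = [[131776, 85120], [-127680, -81024]].
The requested entry is -127680.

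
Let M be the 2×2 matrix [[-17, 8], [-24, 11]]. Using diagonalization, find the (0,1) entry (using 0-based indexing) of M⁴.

Characteristic polynomial: λ^2 + 6λ + 5 = (λ + 1)(λ + 5), so the eigenvalues are -5, -1.
λ=-1: eigenvector (1, 2).
λ=-5: eigenvector (-2, -3).
P = [[1, -2], [2, -3]], D = diag(-1, -5), P⁻¹ = [[-3, 2], [-2, 1]].
M⁴ = P·diag(1, 625)·P⁻¹ = [[2497, -1248], [3744, -1871]].
The requested entry is -1248.

-1248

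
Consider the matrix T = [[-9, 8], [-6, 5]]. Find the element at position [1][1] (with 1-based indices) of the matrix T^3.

-105

Characteristic polynomial: λ^2 + 4λ + 3 = (λ + 1)(λ + 3), so the eigenvalues are -3, -1.
λ=-3: eigenvector (-4, -3).
λ=-1: eigenvector (1, 1).
P = [[-4, 1], [-3, 1]], D = diag(-3, -1), P⁻¹ = [[-1, 1], [-3, 4]].
T³ = P·diag(-27, -1)·P⁻¹ = [[-105, 104], [-78, 77]].
The requested entry is -105.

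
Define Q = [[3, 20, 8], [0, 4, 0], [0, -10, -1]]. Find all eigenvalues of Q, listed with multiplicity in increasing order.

-1, 3, 4

Characteristic polynomial: p(μ) = μ^3 - 6μ^2 + 5μ + 12 = (μ - 4)(μ - 3)(μ + 1).
Roots (with multiplicity): -1, 3, 4.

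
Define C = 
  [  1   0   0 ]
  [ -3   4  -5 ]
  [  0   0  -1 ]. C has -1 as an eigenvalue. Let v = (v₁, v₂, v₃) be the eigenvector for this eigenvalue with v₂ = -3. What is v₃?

-3

C + 1I = [[2, 0, 0], [-3, 5, -5], [0, 0, 0]].
Solving (C + 1I)v = 0 gives the eigenspace spanned by (0, -3, -3).
With v₂ = -3, v = (0, -3, -3), so v₃ = -3.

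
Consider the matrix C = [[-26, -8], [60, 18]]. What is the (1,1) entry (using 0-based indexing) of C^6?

Characteristic polynomial: λ^2 + 8λ + 12 = (λ + 2)(λ + 6), so the eigenvalues are -6, -2.
λ=-2: eigenvector (1, -3).
λ=-6: eigenvector (2, -5).
P = [[1, 2], [-3, -5]], D = diag(-2, -6), P⁻¹ = [[-5, -2], [3, 1]].
C⁶ = P·diag(64, 46656)·P⁻¹ = [[279616, 93184], [-698880, -232896]].
The requested entry is -232896.

-232896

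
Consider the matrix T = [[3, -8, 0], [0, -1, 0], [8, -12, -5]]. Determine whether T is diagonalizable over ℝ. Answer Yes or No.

Yes

Characteristic polynomial: p(λ) = λ^3 + 3λ^2 - 13λ - 15 = (λ - 3)(λ + 1)(λ + 5).
All 3 eigenvalues are distinct, so T is diagonalizable.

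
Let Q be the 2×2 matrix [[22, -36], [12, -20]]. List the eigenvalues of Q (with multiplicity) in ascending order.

Characteristic polynomial: p(r) = r^2 - 2r - 8 = (r - 4)(r + 2).
Roots (with multiplicity): -2, 4.

-2, 4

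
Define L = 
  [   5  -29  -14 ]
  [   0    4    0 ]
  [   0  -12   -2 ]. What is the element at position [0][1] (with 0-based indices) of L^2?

-93

Characteristic polynomial: t^3 - 7t^2 + 2t + 40 = (t - 5)(t - 4)(t + 2), so the eigenvalues are -2, 4, 5.
t=5: eigenvector (1, 0, 0).
t=-2: eigenvector (2, 0, 1).
t=4: eigenvector (1, 1, -2).
P = [[1, 2, 1], [0, 0, 1], [0, 1, -2]], D = diag(5, -2, 4), P⁻¹ = [[1, -5, -2], [0, 2, 1], [0, 1, 0]].
L² = P·diag(25, 4, 16)·P⁻¹ = [[25, -93, -42], [0, 16, 0], [0, -24, 4]].
The requested entry is -93.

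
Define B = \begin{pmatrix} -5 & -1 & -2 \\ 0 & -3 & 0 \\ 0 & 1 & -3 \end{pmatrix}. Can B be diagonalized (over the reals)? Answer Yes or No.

Characteristic polynomial: p(s) = s^3 + 11s^2 + 39s + 45 = (s + 3)^2(s + 5).
s = -3 has algebraic multiplicity 2; rank(B + 3I) = 2, so geometric multiplicity = 1.
Geometric multiplicity < algebraic multiplicity, so B is not diagonalizable.

No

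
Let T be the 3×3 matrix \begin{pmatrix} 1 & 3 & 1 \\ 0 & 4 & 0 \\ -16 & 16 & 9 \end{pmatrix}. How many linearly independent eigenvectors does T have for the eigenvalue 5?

T − 5I = [[-4, 3, 1], [0, -1, 0], [-16, 16, 4]].
This matrix has rank 2, so its null space has dimension 3 − 2 = 1.

1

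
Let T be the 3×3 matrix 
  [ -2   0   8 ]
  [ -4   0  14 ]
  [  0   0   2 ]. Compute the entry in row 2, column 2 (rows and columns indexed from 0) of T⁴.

Characteristic polynomial: s^3 - 4s = s(s - 2)(s + 2), so the eigenvalues are -2, 0, 2.
s=-2: eigenvector (1, 2, 0).
s=0: eigenvector (0, 1, 0).
s=2: eigenvector (2, 3, 1).
P = [[1, 0, 2], [2, 1, 3], [0, 0, 1]], D = diag(-2, 0, 2), P⁻¹ = [[1, 0, -2], [-2, 1, 1], [0, 0, 1]].
T⁴ = P·diag(16, 0, 16)·P⁻¹ = [[16, 0, 0], [32, 0, -16], [0, 0, 16]].
The requested entry is 16.

16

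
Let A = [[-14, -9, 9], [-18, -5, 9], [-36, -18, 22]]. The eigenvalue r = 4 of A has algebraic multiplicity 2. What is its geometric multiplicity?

A − 4I = [[-18, -9, 9], [-18, -9, 9], [-36, -18, 18]].
This matrix has rank 1, so its null space has dimension 3 − 1 = 2.

2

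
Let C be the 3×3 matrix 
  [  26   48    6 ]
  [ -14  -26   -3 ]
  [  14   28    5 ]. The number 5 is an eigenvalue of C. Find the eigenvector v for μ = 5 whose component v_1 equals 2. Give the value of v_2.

-1

C − 5I = [[21, 48, 6], [-14, -31, -3], [14, 28, 0]].
Solving (C − 5I)v = 0 gives the eigenspace spanned by (2, -1, 1).
With v_1 = 2, v = (2, -1, 1), so v_2 = -1.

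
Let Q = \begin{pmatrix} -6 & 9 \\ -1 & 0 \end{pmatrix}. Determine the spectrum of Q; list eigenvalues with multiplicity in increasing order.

Characteristic polynomial: p(s) = s^2 + 6s + 9 = (s + 3)^2.
Roots (with multiplicity): -3, -3.

-3, -3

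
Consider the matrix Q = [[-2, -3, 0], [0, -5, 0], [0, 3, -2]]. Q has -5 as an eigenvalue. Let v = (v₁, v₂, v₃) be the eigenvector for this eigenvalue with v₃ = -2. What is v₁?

2

Q + 5I = [[3, -3, 0], [0, 0, 0], [0, 3, 3]].
Solving (Q + 5I)v = 0 gives the eigenspace spanned by (2, 2, -2).
With v₃ = -2, v = (2, 2, -2), so v₁ = 2.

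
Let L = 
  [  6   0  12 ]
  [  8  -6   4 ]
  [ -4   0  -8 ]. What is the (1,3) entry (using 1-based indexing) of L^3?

48

Characteristic polynomial: λ^3 + 8λ^2 + 12λ = λ(λ + 2)(λ + 6), so the eigenvalues are -6, -2, 0.
λ=-2: eigenvector (-3, -4, 2).
λ=0: eigenvector (-2, -2, 1).
λ=-6: eigenvector (0, 1, 0).
P = [[-3, -2, 0], [-4, -2, 1], [2, 1, 0]], D = diag(-2, 0, -6), P⁻¹ = [[1, 0, 2], [-2, 0, -3], [0, 1, 2]].
L³ = P·diag(-8, 0, -216)·P⁻¹ = [[24, 0, 48], [32, -216, -368], [-16, 0, -32]].
The requested entry is 48.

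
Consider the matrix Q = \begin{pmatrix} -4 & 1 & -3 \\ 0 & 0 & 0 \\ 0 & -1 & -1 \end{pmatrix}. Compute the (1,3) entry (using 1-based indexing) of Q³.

Characteristic polynomial: λ^3 + 5λ^2 + 4λ = λ(λ + 1)(λ + 4), so the eigenvalues are -4, -1, 0.
λ=-1: eigenvector (1, 0, -1).
λ=0: eigenvector (1, 1, -1).
λ=-4: eigenvector (1, 0, 0).
P = [[1, 1, 1], [0, 1, 0], [-1, -1, 0]], D = diag(-1, 0, -4), P⁻¹ = [[0, -1, -1], [0, 1, 0], [1, 0, 1]].
Q³ = P·diag(-1, 0, -64)·P⁻¹ = [[-64, 1, -63], [0, 0, 0], [0, -1, -1]].
The requested entry is -63.

-63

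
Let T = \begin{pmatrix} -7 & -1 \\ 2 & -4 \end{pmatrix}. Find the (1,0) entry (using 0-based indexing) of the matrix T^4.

Characteristic polynomial: μ^2 + 11μ + 30 = (μ + 5)(μ + 6), so the eigenvalues are -6, -5.
μ=-6: eigenvector (1, -1).
μ=-5: eigenvector (1, -2).
P = [[1, 1], [-1, -2]], D = diag(-6, -5), P⁻¹ = [[2, 1], [-1, -1]].
T⁴ = P·diag(1296, 625)·P⁻¹ = [[1967, 671], [-1342, -46]].
The requested entry is -1342.

-1342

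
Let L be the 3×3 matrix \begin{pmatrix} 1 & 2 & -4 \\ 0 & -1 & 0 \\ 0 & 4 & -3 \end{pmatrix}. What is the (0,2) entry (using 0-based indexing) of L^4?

80

Characteristic polynomial: r^3 + 3r^2 - r - 3 = (r - 1)(r + 1)(r + 3), so the eigenvalues are -3, -1, 1.
r=1: eigenvector (1, 0, 0).
r=-1: eigenvector (3, 1, 2).
r=-3: eigenvector (1, 0, 1).
P = [[1, 3, 1], [0, 1, 0], [0, 2, 1]], D = diag(1, -1, -3), P⁻¹ = [[1, -1, -1], [0, 1, 0], [0, -2, 1]].
L⁴ = P·diag(1, 1, 81)·P⁻¹ = [[1, -160, 80], [0, 1, 0], [0, -160, 81]].
The requested entry is 80.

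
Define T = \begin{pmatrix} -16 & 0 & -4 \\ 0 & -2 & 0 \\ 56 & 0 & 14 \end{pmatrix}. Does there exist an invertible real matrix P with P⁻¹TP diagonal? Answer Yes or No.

Characteristic polynomial: p(r) = r^3 + 4r^2 + 4r = r(r + 2)^2.
r = -2 has algebraic multiplicity 2; rank(T + 2I) = 1, so geometric multiplicity = 2.
Every eigenvalue has geometric = algebraic multiplicity, so T is diagonalizable.

Yes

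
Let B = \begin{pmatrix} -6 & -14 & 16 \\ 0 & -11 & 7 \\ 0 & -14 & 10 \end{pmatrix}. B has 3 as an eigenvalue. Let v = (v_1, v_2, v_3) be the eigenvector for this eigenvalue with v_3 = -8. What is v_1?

-8

B − 3I = [[-9, -14, 16], [0, -14, 7], [0, -14, 7]].
Solving (B − 3I)v = 0 gives the eigenspace spanned by (-8, -4, -8).
With v_3 = -8, v = (-8, -4, -8), so v_1 = -8.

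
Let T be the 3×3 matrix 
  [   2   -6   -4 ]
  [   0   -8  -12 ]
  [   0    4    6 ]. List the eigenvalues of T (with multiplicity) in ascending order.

Characteristic polynomial: p(λ) = λ^3 - 4λ = λ(λ - 2)(λ + 2).
Roots (with multiplicity): -2, 0, 2.

-2, 0, 2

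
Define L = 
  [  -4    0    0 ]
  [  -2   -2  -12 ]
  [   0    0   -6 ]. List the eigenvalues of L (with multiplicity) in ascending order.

-6, -4, -2

Characteristic polynomial: p(t) = t^3 + 12t^2 + 44t + 48 = (t + 2)(t + 4)(t + 6).
Roots (with multiplicity): -6, -4, -2.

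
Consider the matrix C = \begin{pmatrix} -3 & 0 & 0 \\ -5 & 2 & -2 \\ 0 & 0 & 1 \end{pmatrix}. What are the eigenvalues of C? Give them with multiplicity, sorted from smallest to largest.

-3, 1, 2

Characteristic polynomial: p(r) = r^3 - 7r + 6 = (r - 2)(r - 1)(r + 3).
Roots (with multiplicity): -3, 1, 2.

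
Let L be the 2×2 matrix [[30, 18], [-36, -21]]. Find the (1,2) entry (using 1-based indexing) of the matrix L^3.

1134

Characteristic polynomial: r^2 - 9r + 18 = (r - 6)(r - 3), so the eigenvalues are 3, 6.
r=6: eigenvector (3, -4).
r=3: eigenvector (-2, 3).
P = [[3, -2], [-4, 3]], D = diag(6, 3), P⁻¹ = [[3, 2], [4, 3]].
L³ = P·diag(216, 27)·P⁻¹ = [[1728, 1134], [-2268, -1485]].
The requested entry is 1134.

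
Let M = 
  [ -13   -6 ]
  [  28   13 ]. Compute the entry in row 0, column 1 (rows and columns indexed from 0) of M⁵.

Characteristic polynomial: r^2 - 1 = (r - 1)(r + 1), so the eigenvalues are -1, 1.
r=1: eigenvector (-3, 7).
r=-1: eigenvector (1, -2).
P = [[-3, 1], [7, -2]], D = diag(1, -1), P⁻¹ = [[2, 1], [7, 3]].
M⁵ = P·diag(1, -1)·P⁻¹ = [[-13, -6], [28, 13]].
The requested entry is -6.

-6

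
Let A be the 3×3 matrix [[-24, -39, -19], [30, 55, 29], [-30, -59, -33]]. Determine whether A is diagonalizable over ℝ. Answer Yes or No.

Characteristic polynomial: p(r) = r^3 + 2r^2 - 32r - 96 = (r - 6)(r + 4)^2.
r = -4 has algebraic multiplicity 2; rank(A + 4I) = 2, so geometric multiplicity = 1.
Geometric multiplicity < algebraic multiplicity, so A is not diagonalizable.

No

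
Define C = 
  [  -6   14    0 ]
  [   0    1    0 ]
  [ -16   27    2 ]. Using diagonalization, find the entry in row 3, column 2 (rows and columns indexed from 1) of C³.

861

Characteristic polynomial: λ^3 + 3λ^2 - 16λ + 12 = (λ - 2)(λ - 1)(λ + 6), so the eigenvalues are -6, 1, 2.
λ=-6: eigenvector (1, 0, 2).
λ=2: eigenvector (0, 0, 1).
λ=1: eigenvector (2, 1, 5).
P = [[1, 0, 2], [0, 0, 1], [2, 1, 5]], D = diag(-6, 2, 1), P⁻¹ = [[1, -2, 0], [-2, -1, 1], [0, 1, 0]].
C³ = P·diag(-216, 8, 1)·P⁻¹ = [[-216, 434, 0], [0, 1, 0], [-448, 861, 8]].
The requested entry is 861.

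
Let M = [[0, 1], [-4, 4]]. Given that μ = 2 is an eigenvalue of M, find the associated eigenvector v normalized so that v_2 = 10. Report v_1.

5

M − 2I = [[-2, 1], [-4, 2]].
Solving (M − 2I)v = 0 gives the eigenspace spanned by (5, 10).
With v_2 = 10, v = (5, 10), so v_1 = 5.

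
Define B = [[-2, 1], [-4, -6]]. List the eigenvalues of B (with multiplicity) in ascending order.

-4, -4

Characteristic polynomial: p(λ) = λ^2 + 8λ + 16 = (λ + 4)^2.
Roots (with multiplicity): -4, -4.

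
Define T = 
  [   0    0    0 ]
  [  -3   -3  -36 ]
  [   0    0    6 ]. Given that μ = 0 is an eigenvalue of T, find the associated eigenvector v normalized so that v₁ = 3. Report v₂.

-3

T = [[0, 0, 0], [-3, -3, -36], [0, 0, 6]].
Solving (T)v = 0 gives the eigenspace spanned by (3, -3, 0).
With v₁ = 3, v = (3, -3, 0), so v₂ = -3.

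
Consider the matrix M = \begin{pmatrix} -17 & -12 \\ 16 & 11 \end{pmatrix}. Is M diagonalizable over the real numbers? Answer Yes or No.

Yes

Characteristic polynomial: p(s) = s^2 + 6s + 5 = (s + 1)(s + 5).
All 2 eigenvalues are distinct, so M is diagonalizable.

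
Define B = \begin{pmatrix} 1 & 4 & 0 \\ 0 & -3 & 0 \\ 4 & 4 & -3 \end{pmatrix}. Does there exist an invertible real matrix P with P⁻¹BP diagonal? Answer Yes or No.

Yes

Characteristic polynomial: p(t) = t^3 + 5t^2 + 3t - 9 = (t - 1)(t + 3)^2.
t = -3 has algebraic multiplicity 2; rank(B + 3I) = 1, so geometric multiplicity = 2.
Every eigenvalue has geometric = algebraic multiplicity, so B is diagonalizable.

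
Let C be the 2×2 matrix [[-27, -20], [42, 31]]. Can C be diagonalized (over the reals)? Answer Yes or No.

Yes

Characteristic polynomial: p(λ) = λ^2 - 4λ + 3 = (λ - 3)(λ - 1).
All 2 eigenvalues are distinct, so C is diagonalizable.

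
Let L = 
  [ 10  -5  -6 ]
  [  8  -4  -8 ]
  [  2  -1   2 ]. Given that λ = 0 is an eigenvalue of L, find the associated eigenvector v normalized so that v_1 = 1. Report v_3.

L = [[10, -5, -6], [8, -4, -8], [2, -1, 2]].
Solving (L)v = 0 gives the eigenspace spanned by (1, 2, 0).
With v_1 = 1, v = (1, 2, 0), so v_3 = 0.

0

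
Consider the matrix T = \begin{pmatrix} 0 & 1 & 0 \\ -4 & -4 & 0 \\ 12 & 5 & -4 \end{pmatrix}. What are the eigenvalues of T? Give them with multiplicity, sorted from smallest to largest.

-4, -2, -2

Characteristic polynomial: p(s) = s^3 + 8s^2 + 20s + 16 = (s + 2)^2(s + 4).
Roots (with multiplicity): -4, -2, -2.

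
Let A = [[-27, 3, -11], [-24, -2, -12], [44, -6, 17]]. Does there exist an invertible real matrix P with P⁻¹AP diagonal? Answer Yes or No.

Characteristic polynomial: p(r) = r^3 + 12r^2 + 45r + 50 = (r + 2)(r + 5)^2.
r = -5 has algebraic multiplicity 2; rank(A + 5I) = 2, so geometric multiplicity = 1.
Geometric multiplicity < algebraic multiplicity, so A is not diagonalizable.

No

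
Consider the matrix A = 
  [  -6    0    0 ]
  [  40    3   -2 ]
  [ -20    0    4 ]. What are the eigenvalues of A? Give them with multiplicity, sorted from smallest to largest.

-6, 3, 4

Characteristic polynomial: p(λ) = λ^3 - λ^2 - 30λ + 72 = (λ - 4)(λ - 3)(λ + 6).
Roots (with multiplicity): -6, 3, 4.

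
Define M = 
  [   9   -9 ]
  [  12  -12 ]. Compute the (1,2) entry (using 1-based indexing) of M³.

Characteristic polynomial: s^2 + 3s = s(s + 3), so the eigenvalues are -3, 0.
s=-3: eigenvector (3, 4).
s=0: eigenvector (1, 1).
P = [[3, 1], [4, 1]], D = diag(-3, 0), P⁻¹ = [[-1, 1], [4, -3]].
M³ = P·diag(-27, 0)·P⁻¹ = [[81, -81], [108, -108]].
The requested entry is -81.

-81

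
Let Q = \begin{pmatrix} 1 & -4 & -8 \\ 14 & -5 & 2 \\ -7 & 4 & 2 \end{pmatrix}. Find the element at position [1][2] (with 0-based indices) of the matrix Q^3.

278

Characteristic polynomial: t^3 + 2t^2 - 21t + 18 = (t - 3)(t - 1)(t + 6), so the eigenvalues are -6, 1, 3.
t=-6: eigenvector (0, -2, 1).
t=3: eigenvector (-2, -3, 2).
t=1: eigenvector (-1, -2, 1).
P = [[0, -2, -1], [-2, -3, -2], [1, 2, 1]], D = diag(-6, 3, 1), P⁻¹ = [[1, 0, 1], [0, 1, 2], [-1, -2, -4]].
Q³ = P·diag(-216, 27, 1)·P⁻¹ = [[1, -52, -104], [434, -77, 278], [-217, 52, -112]].
The requested entry is 278.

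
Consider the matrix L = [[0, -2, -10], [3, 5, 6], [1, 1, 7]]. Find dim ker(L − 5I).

L − 5I = [[-5, -2, -10], [3, 0, 6], [1, 1, 2]].
This matrix has rank 2, so its null space has dimension 3 − 2 = 1.

1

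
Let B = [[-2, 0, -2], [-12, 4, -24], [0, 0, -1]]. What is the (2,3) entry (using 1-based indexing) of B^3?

Characteristic polynomial: r^3 - r^2 - 10r - 8 = (r - 4)(r + 1)(r + 2), so the eigenvalues are -2, -1, 4.
r=-2: eigenvector (1, 2, 0).
r=-1: eigenvector (-2, 0, 1).
r=4: eigenvector (0, 1, 0).
P = [[1, -2, 0], [2, 0, 1], [0, 1, 0]], D = diag(-2, -1, 4), P⁻¹ = [[1, 0, 2], [0, 0, 1], [-2, 1, -4]].
B³ = P·diag(-8, -1, 64)·P⁻¹ = [[-8, 0, -14], [-144, 64, -288], [0, 0, -1]].
The requested entry is -288.

-288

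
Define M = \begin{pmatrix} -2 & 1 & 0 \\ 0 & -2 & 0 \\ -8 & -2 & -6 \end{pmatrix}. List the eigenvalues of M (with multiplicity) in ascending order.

Characteristic polynomial: p(λ) = λ^3 + 10λ^2 + 28λ + 24 = (λ + 2)^2(λ + 6).
Roots (with multiplicity): -6, -2, -2.

-6, -2, -2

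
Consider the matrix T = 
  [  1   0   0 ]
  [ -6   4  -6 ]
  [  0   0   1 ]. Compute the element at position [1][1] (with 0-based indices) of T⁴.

256

Characteristic polynomial: μ^3 - 6μ^2 + 9μ - 4 = (μ - 4)(μ - 1)^2, so the eigenvalues are 1, 1, 4.
μ=1: eigenvector (1, 2, 0).
μ=4: eigenvector (0, 1, 0).
μ=1: eigenvector (-1, 0, 1).
P = [[1, 0, -1], [2, 1, 0], [0, 0, 1]], D = diag(1, 4, 1), P⁻¹ = [[1, 0, 1], [-2, 1, -2], [0, 0, 1]].
T⁴ = P·diag(1, 256, 1)·P⁻¹ = [[1, 0, 0], [-510, 256, -510], [0, 0, 1]].
The requested entry is 256.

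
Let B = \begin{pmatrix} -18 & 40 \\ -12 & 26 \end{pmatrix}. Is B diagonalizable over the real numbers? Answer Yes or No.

Characteristic polynomial: p(μ) = μ^2 - 8μ + 12 = (μ - 6)(μ - 2).
All 2 eigenvalues are distinct, so B is diagonalizable.

Yes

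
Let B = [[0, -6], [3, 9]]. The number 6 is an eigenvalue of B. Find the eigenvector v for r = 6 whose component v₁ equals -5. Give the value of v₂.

5

B − 6I = [[-6, -6], [3, 3]].
Solving (B − 6I)v = 0 gives the eigenspace spanned by (-5, 5).
With v₁ = -5, v = (-5, 5), so v₂ = 5.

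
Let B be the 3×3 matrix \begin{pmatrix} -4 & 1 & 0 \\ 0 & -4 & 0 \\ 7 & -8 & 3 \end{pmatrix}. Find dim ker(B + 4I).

1

B + 4I = [[0, 1, 0], [0, 0, 0], [7, -8, 7]].
This matrix has rank 2, so its null space has dimension 3 − 2 = 1.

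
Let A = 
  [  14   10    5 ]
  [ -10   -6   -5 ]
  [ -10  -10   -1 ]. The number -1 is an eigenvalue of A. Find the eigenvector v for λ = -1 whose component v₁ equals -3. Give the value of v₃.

3

A + 1I = [[15, 10, 5], [-10, -5, -5], [-10, -10, 0]].
Solving (A + 1I)v = 0 gives the eigenspace spanned by (-3, 3, 3).
With v₁ = -3, v = (-3, 3, 3), so v₃ = 3.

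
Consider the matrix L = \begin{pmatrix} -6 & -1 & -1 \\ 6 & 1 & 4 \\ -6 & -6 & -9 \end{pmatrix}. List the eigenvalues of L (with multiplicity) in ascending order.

-6, -5, -3

Characteristic polynomial: p(λ) = λ^3 + 14λ^2 + 63λ + 90 = (λ + 3)(λ + 5)(λ + 6).
Roots (with multiplicity): -6, -5, -3.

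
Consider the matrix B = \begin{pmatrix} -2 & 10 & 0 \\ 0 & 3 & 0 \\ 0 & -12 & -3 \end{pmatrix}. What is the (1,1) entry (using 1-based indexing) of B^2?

Characteristic polynomial: λ^3 + 2λ^2 - 9λ - 18 = (λ - 3)(λ + 2)(λ + 3), so the eigenvalues are -3, -2, 3.
λ=-2: eigenvector (1, 0, 0).
λ=-3: eigenvector (0, 0, 1).
λ=3: eigenvector (2, 1, -2).
P = [[1, 0, 2], [0, 0, 1], [0, 1, -2]], D = diag(-2, -3, 3), P⁻¹ = [[1, -2, 0], [0, 2, 1], [0, 1, 0]].
B² = P·diag(4, 9, 9)·P⁻¹ = [[4, 10, 0], [0, 9, 0], [0, 0, 9]].
The requested entry is 4.

4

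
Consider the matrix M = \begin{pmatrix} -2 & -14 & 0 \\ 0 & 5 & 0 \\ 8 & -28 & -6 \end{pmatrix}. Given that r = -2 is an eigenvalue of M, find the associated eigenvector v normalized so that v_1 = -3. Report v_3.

-6

M + 2I = [[0, -14, 0], [0, 7, 0], [8, -28, -4]].
Solving (M + 2I)v = 0 gives the eigenspace spanned by (-3, 0, -6).
With v_1 = -3, v = (-3, 0, -6), so v_3 = -6.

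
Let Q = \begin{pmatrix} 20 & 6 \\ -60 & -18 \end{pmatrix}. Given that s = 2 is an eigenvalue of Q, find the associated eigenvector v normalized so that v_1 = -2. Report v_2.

Q − 2I = [[18, 6], [-60, -20]].
Solving (Q − 2I)v = 0 gives the eigenspace spanned by (-2, 6).
With v_1 = -2, v = (-2, 6), so v_2 = 6.

6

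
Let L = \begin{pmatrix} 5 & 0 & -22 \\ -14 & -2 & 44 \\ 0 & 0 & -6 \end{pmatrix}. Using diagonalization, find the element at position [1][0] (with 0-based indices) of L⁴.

Characteristic polynomial: s^3 + 3s^2 - 28s - 60 = (s - 5)(s + 2)(s + 6), so the eigenvalues are -6, -2, 5.
s=-2: eigenvector (0, 1, 0).
s=5: eigenvector (1, -2, 0).
s=-6: eigenvector (2, -4, 1).
P = [[0, 1, 2], [1, -2, -4], [0, 0, 1]], D = diag(-2, 5, -6), P⁻¹ = [[2, 1, 0], [1, 0, -2], [0, 0, 1]].
L⁴ = P·diag(16, 625, 1296)·P⁻¹ = [[625, 0, 1342], [-1218, 16, -2684], [0, 0, 1296]].
The requested entry is -1218.

-1218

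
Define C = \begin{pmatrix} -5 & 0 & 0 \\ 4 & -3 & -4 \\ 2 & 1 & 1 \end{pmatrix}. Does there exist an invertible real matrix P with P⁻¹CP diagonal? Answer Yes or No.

No

Characteristic polynomial: p(μ) = μ^3 + 7μ^2 + 11μ + 5 = (μ + 1)^2(μ + 5).
μ = -1 has algebraic multiplicity 2; rank(C + 1I) = 2, so geometric multiplicity = 1.
Geometric multiplicity < algebraic multiplicity, so C is not diagonalizable.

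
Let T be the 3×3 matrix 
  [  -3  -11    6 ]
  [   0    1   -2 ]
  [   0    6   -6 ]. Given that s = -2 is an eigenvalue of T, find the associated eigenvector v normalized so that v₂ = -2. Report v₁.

4

T + 2I = [[-1, -11, 6], [0, 3, -2], [0, 6, -4]].
Solving (T + 2I)v = 0 gives the eigenspace spanned by (4, -2, -3).
With v₂ = -2, v = (4, -2, -3), so v₁ = 4.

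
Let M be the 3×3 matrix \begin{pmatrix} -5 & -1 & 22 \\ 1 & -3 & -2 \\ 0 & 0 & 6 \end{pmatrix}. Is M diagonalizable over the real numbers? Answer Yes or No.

No

Characteristic polynomial: p(t) = t^3 + 2t^2 - 32t - 96 = (t - 6)(t + 4)^2.
t = -4 has algebraic multiplicity 2; rank(M + 4I) = 2, so geometric multiplicity = 1.
Geometric multiplicity < algebraic multiplicity, so M is not diagonalizable.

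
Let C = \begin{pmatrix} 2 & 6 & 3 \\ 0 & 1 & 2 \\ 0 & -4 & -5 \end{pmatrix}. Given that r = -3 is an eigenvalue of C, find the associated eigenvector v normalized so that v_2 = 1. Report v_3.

-2

C + 3I = [[5, 6, 3], [0, 4, 2], [0, -4, -2]].
Solving (C + 3I)v = 0 gives the eigenspace spanned by (0, 1, -2).
With v_2 = 1, v = (0, 1, -2), so v_3 = -2.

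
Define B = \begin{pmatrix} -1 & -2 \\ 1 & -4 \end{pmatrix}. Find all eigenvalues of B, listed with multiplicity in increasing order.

-3, -2

Characteristic polynomial: p(μ) = μ^2 + 5μ + 6 = (μ + 2)(μ + 3).
Roots (with multiplicity): -3, -2.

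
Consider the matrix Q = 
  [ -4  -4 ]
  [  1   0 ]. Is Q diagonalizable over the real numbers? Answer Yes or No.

No

Characteristic polynomial: p(s) = s^2 + 4s + 4 = (s + 2)^2.
s = -2 has algebraic multiplicity 2; rank(Q + 2I) = 1, so geometric multiplicity = 1.
Geometric multiplicity < algebraic multiplicity, so Q is not diagonalizable.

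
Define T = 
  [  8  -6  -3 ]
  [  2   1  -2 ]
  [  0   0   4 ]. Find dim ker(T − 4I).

1

T − 4I = [[4, -6, -3], [2, -3, -2], [0, 0, 0]].
This matrix has rank 2, so its null space has dimension 3 − 2 = 1.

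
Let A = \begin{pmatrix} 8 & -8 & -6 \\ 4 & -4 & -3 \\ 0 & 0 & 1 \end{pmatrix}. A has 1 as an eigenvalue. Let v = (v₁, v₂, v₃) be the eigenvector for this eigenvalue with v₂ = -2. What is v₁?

A − 1I = [[7, -8, -6], [4, -5, -3], [0, 0, 0]].
Solving (A − 1I)v = 0 gives the eigenspace spanned by (-4, -2, -2).
With v₂ = -2, v = (-4, -2, -2), so v₁ = -4.

-4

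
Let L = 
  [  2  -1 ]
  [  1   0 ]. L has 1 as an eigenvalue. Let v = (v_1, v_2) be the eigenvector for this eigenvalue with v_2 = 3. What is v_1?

3

L − 1I = [[1, -1], [1, -1]].
Solving (L − 1I)v = 0 gives the eigenspace spanned by (3, 3).
With v_2 = 3, v = (3, 3), so v_1 = 3.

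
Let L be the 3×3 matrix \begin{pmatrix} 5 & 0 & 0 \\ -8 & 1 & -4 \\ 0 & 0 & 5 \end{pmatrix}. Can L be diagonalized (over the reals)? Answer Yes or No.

Yes

Characteristic polynomial: p(t) = t^3 - 11t^2 + 35t - 25 = (t - 5)^2(t - 1).
t = 5 has algebraic multiplicity 2; rank(L − 5I) = 1, so geometric multiplicity = 2.
Every eigenvalue has geometric = algebraic multiplicity, so L is diagonalizable.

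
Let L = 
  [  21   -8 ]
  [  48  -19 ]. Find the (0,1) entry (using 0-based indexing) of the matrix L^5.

-3368

Characteristic polynomial: μ^2 - 2μ - 15 = (μ - 5)(μ + 3), so the eigenvalues are -3, 5.
μ=5: eigenvector (1, 2).
μ=-3: eigenvector (1, 3).
P = [[1, 1], [2, 3]], D = diag(5, -3), P⁻¹ = [[3, -1], [-2, 1]].
L⁵ = P·diag(3125, -243)·P⁻¹ = [[9861, -3368], [20208, -6979]].
The requested entry is -3368.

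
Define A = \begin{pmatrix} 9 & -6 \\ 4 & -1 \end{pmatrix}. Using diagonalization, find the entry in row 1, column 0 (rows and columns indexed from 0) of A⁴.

1088

Characteristic polynomial: μ^2 - 8μ + 15 = (μ - 5)(μ - 3), so the eigenvalues are 3, 5.
μ=3: eigenvector (1, 1).
μ=5: eigenvector (-3, -2).
P = [[1, -3], [1, -2]], D = diag(3, 5), P⁻¹ = [[-2, 3], [-1, 1]].
A⁴ = P·diag(81, 625)·P⁻¹ = [[1713, -1632], [1088, -1007]].
The requested entry is 1088.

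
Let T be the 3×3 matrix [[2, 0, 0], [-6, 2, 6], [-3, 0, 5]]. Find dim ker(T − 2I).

2

T − 2I = [[0, 0, 0], [-6, 0, 6], [-3, 0, 3]].
This matrix has rank 1, so its null space has dimension 3 − 1 = 2.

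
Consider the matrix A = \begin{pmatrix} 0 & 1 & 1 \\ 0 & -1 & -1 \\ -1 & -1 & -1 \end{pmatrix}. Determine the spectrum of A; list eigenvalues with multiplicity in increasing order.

Characteristic polynomial: p(t) = t^3 + 2t^2 + t = t(t + 1)^2.
Roots (with multiplicity): -1, -1, 0.

-1, -1, 0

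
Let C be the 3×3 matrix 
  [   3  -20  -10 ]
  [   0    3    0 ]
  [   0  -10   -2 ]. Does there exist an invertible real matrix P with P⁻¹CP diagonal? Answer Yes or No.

Characteristic polynomial: p(r) = r^3 - 4r^2 - 3r + 18 = (r - 3)^2(r + 2).
r = 3 has algebraic multiplicity 2; rank(C − 3I) = 1, so geometric multiplicity = 2.
Every eigenvalue has geometric = algebraic multiplicity, so C is diagonalizable.

Yes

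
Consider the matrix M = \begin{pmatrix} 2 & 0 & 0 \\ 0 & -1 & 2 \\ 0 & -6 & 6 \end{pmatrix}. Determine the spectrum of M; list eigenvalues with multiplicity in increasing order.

Characteristic polynomial: p(μ) = μ^3 - 7μ^2 + 16μ - 12 = (μ - 3)(μ - 2)^2.
Roots (with multiplicity): 2, 2, 3.

2, 2, 3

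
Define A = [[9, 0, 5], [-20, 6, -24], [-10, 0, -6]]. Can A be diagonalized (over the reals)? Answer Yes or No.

Yes

Characteristic polynomial: p(s) = s^3 - 9s^2 + 14s + 24 = (s - 6)(s - 4)(s + 1).
All 3 eigenvalues are distinct, so A is diagonalizable.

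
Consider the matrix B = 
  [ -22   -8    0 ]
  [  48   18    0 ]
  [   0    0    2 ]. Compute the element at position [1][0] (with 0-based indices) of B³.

Characteristic polynomial: λ^3 + 2λ^2 - 20λ + 24 = (λ - 2)^2(λ + 6), so the eigenvalues are -6, 2, 2.
λ=2: eigenvector (0, 0, 1).
λ=2: eigenvector (-1, 3, 3).
λ=-6: eigenvector (1, -2, 0).
P = [[0, -1, 1], [0, 3, -2], [1, 3, 0]], D = diag(2, 2, -6), P⁻¹ = [[-6, -3, 1], [2, 1, 0], [3, 1, 0]].
B³ = P·diag(8, 8, -216)·P⁻¹ = [[-664, -224, 0], [1344, 456, 0], [0, 0, 8]].
The requested entry is 1344.

1344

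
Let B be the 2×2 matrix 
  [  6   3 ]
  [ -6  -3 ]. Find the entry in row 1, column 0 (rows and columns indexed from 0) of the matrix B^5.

Characteristic polynomial: t^2 - 3t = t(t - 3), so the eigenvalues are 0, 3.
t=3: eigenvector (1, -1).
t=0: eigenvector (-1, 2).
P = [[1, -1], [-1, 2]], D = diag(3, 0), P⁻¹ = [[2, 1], [1, 1]].
B⁵ = P·diag(243, 0)·P⁻¹ = [[486, 243], [-486, -243]].
The requested entry is -486.

-486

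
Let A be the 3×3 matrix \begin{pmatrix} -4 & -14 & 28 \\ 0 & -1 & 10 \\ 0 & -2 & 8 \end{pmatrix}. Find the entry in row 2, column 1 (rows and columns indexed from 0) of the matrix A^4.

Characteristic polynomial: μ^3 - 3μ^2 - 16μ + 48 = (μ - 4)(μ - 3)(μ + 4), so the eigenvalues are -4, 3, 4.
μ=-4: eigenvector (1, 0, 0).
μ=4: eigenvector (0, 2, 1).
μ=3: eigenvector (-2, 5, 2).
P = [[1, 0, -2], [0, 2, 5], [0, 1, 2]], D = diag(-4, 4, 3), P⁻¹ = [[1, 2, -4], [0, -2, 5], [0, 1, -2]].
A⁴ = P·diag(256, 256, 81)·P⁻¹ = [[256, 350, -700], [0, -619, 1750], [0, -350, 956]].
The requested entry is -350.

-350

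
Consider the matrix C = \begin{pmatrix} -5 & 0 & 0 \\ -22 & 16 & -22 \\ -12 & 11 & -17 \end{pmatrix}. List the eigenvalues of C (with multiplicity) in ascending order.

Characteristic polynomial: p(μ) = μ^3 + 6μ^2 - 25μ - 150 = (μ - 5)(μ + 5)(μ + 6).
Roots (with multiplicity): -6, -5, 5.

-6, -5, 5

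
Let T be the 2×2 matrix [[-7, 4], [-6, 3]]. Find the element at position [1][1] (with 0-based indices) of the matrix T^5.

Characteristic polynomial: r^2 + 4r + 3 = (r + 1)(r + 3), so the eigenvalues are -3, -1.
r=-1: eigenvector (2, 3).
r=-3: eigenvector (1, 1).
P = [[2, 1], [3, 1]], D = diag(-1, -3), P⁻¹ = [[-1, 1], [3, -2]].
T⁵ = P·diag(-1, -243)·P⁻¹ = [[-727, 484], [-726, 483]].
The requested entry is 483.

483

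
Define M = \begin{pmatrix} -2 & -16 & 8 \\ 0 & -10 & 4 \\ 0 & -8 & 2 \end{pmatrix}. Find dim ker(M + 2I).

M + 2I = [[0, -16, 8], [0, -8, 4], [0, -8, 4]].
This matrix has rank 1, so its null space has dimension 3 − 1 = 2.

2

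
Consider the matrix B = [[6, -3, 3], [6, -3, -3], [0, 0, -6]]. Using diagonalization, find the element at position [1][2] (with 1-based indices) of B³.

Characteristic polynomial: t^3 + 3t^2 - 18t = t(t - 3)(t + 6), so the eigenvalues are -6, 0, 3.
t=3: eigenvector (1, 1, 0).
t=0: eigenvector (1, 2, 0).
t=-6: eigenvector (0, 1, 1).
P = [[1, 1, 0], [1, 2, 1], [0, 0, 1]], D = diag(3, 0, -6), P⁻¹ = [[2, -1, 1], [-1, 1, -1], [0, 0, 1]].
B³ = P·diag(27, 0, -216)·P⁻¹ = [[54, -27, 27], [54, -27, -189], [0, 0, -216]].
The requested entry is -27.

-27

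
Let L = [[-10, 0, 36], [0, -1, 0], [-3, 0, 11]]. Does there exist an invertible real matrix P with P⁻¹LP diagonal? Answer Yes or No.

Yes

Characteristic polynomial: p(t) = t^3 - 3t - 2 = (t - 2)(t + 1)^2.
t = -1 has algebraic multiplicity 2; rank(L + 1I) = 1, so geometric multiplicity = 2.
Every eigenvalue has geometric = algebraic multiplicity, so L is diagonalizable.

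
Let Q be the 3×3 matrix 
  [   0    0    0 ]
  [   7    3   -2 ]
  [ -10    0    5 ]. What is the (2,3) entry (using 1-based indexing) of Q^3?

Characteristic polynomial: s^3 - 8s^2 + 15s = s(s - 5)(s - 3), so the eigenvalues are 0, 3, 5.
s=0: eigenvector (1, -1, 2).
s=5: eigenvector (0, -1, 1).
s=3: eigenvector (0, 1, 0).
P = [[1, 0, 0], [-1, -1, 1], [2, 1, 0]], D = diag(0, 5, 3), P⁻¹ = [[1, 0, 0], [-2, 0, 1], [-1, 1, 1]].
Q³ = P·diag(0, 125, 27)·P⁻¹ = [[0, 0, 0], [223, 27, -98], [-250, 0, 125]].
The requested entry is -98.

-98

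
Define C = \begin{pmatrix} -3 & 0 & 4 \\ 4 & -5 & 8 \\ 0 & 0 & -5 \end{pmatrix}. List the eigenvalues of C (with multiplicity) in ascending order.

-5, -5, -3

Characteristic polynomial: p(μ) = μ^3 + 13μ^2 + 55μ + 75 = (μ + 3)(μ + 5)^2.
Roots (with multiplicity): -5, -5, -3.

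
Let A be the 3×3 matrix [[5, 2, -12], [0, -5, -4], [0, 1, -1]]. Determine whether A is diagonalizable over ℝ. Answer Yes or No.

No

Characteristic polynomial: p(μ) = μ^3 + μ^2 - 21μ - 45 = (μ - 5)(μ + 3)^2.
μ = -3 has algebraic multiplicity 2; rank(A + 3I) = 2, so geometric multiplicity = 1.
Geometric multiplicity < algebraic multiplicity, so A is not diagonalizable.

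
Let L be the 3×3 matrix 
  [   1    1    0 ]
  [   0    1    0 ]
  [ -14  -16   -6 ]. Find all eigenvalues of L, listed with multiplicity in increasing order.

Characteristic polynomial: p(s) = s^3 + 4s^2 - 11s + 6 = (s - 1)^2(s + 6).
Roots (with multiplicity): -6, 1, 1.

-6, 1, 1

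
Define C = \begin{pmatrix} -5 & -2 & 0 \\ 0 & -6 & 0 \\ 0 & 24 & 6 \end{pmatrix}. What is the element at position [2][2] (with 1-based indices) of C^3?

Characteristic polynomial: t^3 + 5t^2 - 36t - 180 = (t - 6)(t + 5)(t + 6), so the eigenvalues are -6, -5, 6.
t=-5: eigenvector (1, 0, 0).
t=-6: eigenvector (2, 1, -2).
t=6: eigenvector (0, 0, 1).
P = [[1, 2, 0], [0, 1, 0], [0, -2, 1]], D = diag(-5, -6, 6), P⁻¹ = [[1, -2, 0], [0, 1, 0], [0, 2, 1]].
C³ = P·diag(-125, -216, 216)·P⁻¹ = [[-125, -182, 0], [0, -216, 0], [0, 864, 216]].
The requested entry is -216.

-216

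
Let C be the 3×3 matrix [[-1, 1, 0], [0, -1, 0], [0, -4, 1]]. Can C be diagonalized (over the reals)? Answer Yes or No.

Characteristic polynomial: p(μ) = μ^3 + μ^2 - μ - 1 = (μ - 1)(μ + 1)^2.
μ = -1 has algebraic multiplicity 2; rank(C + 1I) = 2, so geometric multiplicity = 1.
Geometric multiplicity < algebraic multiplicity, so C is not diagonalizable.

No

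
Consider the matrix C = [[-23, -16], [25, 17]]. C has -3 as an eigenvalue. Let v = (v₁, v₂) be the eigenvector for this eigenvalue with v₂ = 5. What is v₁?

-4

C + 3I = [[-20, -16], [25, 20]].
Solving (C + 3I)v = 0 gives the eigenspace spanned by (-4, 5).
With v₂ = 5, v = (-4, 5), so v₁ = -4.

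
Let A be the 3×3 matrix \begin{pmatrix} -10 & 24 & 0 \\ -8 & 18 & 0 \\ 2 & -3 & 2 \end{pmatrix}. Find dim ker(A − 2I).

1

A − 2I = [[-12, 24, 0], [-8, 16, 0], [2, -3, 0]].
This matrix has rank 2, so its null space has dimension 3 − 2 = 1.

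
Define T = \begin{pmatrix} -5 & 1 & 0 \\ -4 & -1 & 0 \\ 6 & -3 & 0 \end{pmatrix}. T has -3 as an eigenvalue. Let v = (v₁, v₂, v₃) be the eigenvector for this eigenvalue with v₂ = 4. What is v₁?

T + 3I = [[-2, 1, 0], [-4, 2, 0], [6, -3, 3]].
Solving (T + 3I)v = 0 gives the eigenspace spanned by (2, 4, 0).
With v₂ = 4, v = (2, 4, 0), so v₁ = 2.

2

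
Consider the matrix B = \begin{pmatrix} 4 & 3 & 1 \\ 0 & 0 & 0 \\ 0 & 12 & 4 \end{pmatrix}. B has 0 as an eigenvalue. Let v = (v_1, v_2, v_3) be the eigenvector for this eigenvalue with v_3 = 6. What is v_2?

-2

B = [[4, 3, 1], [0, 0, 0], [0, 12, 4]].
Solving (B)v = 0 gives the eigenspace spanned by (0, -2, 6).
With v_3 = 6, v = (0, -2, 6), so v_2 = -2.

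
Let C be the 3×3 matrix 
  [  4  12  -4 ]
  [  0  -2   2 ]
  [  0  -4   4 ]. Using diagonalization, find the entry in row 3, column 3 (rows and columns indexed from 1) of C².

Characteristic polynomial: r^3 - 6r^2 + 8r = r(r - 4)(r - 2), so the eigenvalues are 0, 2, 4.
r=4: eigenvector (1, 0, 0).
r=2: eigenvector (2, -1, -2).
r=0: eigenvector (-2, 1, 1).
P = [[1, 2, -2], [0, -1, 1], [0, -2, 1]], D = diag(4, 2, 0), P⁻¹ = [[1, 2, 0], [0, 1, -1], [0, 2, -1]].
C² = P·diag(16, 4, 0)·P⁻¹ = [[16, 40, -8], [0, -4, 4], [0, -8, 8]].
The requested entry is 8.

8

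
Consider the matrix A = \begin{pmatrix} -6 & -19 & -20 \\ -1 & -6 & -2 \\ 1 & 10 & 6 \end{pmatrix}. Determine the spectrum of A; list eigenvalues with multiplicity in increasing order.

-5, -5, 4

Characteristic polynomial: p(μ) = μ^3 + 6μ^2 - 15μ - 100 = (μ - 4)(μ + 5)^2.
Roots (with multiplicity): -5, -5, 4.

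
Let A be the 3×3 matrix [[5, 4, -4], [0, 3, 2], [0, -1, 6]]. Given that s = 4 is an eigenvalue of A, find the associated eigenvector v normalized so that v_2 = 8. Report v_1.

A − 4I = [[1, 4, -4], [0, -1, 2], [0, -1, 2]].
Solving (A − 4I)v = 0 gives the eigenspace spanned by (-16, 8, 4).
With v_2 = 8, v = (-16, 8, 4), so v_1 = -16.

-16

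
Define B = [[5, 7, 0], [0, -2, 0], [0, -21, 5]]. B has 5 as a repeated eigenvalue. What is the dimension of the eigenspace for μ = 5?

B − 5I = [[0, 7, 0], [0, -7, 0], [0, -21, 0]].
This matrix has rank 1, so its null space has dimension 3 − 1 = 2.

2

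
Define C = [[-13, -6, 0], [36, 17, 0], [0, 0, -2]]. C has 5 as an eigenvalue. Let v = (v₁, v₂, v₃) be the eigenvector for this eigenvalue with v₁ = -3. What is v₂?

9

C − 5I = [[-18, -6, 0], [36, 12, 0], [0, 0, -7]].
Solving (C − 5I)v = 0 gives the eigenspace spanned by (-3, 9, 0).
With v₁ = -3, v = (-3, 9, 0), so v₂ = 9.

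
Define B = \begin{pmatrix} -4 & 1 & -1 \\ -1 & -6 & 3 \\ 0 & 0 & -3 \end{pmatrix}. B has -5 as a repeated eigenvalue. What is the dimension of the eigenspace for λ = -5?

B + 5I = [[1, 1, -1], [-1, -1, 3], [0, 0, 2]].
This matrix has rank 2, so its null space has dimension 3 − 2 = 1.

1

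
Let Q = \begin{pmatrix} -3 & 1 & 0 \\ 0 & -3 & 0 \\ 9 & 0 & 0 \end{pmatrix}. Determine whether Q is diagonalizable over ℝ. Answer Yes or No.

No

Characteristic polynomial: p(s) = s^3 + 6s^2 + 9s = s(s + 3)^2.
s = -3 has algebraic multiplicity 2; rank(Q + 3I) = 2, so geometric multiplicity = 1.
Geometric multiplicity < algebraic multiplicity, so Q is not diagonalizable.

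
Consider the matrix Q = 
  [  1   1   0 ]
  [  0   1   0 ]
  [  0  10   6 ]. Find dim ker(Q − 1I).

1

Q − 1I = [[0, 1, 0], [0, 0, 0], [0, 10, 5]].
This matrix has rank 2, so its null space has dimension 3 − 2 = 1.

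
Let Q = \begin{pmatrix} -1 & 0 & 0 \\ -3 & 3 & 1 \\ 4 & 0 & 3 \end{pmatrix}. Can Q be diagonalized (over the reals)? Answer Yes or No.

No

Characteristic polynomial: p(t) = t^3 - 5t^2 + 3t + 9 = (t - 3)^2(t + 1).
t = 3 has algebraic multiplicity 2; rank(Q − 3I) = 2, so geometric multiplicity = 1.
Geometric multiplicity < algebraic multiplicity, so Q is not diagonalizable.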